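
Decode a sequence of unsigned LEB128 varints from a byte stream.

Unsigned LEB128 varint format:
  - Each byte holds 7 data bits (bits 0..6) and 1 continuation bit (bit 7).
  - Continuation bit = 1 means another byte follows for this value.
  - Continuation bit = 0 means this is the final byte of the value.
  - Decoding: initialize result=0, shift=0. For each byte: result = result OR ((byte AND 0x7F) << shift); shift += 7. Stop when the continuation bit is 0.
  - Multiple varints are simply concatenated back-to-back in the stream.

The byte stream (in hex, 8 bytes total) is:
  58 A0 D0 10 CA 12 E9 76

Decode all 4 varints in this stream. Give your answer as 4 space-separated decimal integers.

Answer: 88 272416 2378 15209

Derivation:
  byte[0]=0x58 cont=0 payload=0x58=88: acc |= 88<<0 -> acc=88 shift=7 [end]
Varint 1: bytes[0:1] = 58 -> value 88 (1 byte(s))
  byte[1]=0xA0 cont=1 payload=0x20=32: acc |= 32<<0 -> acc=32 shift=7
  byte[2]=0xD0 cont=1 payload=0x50=80: acc |= 80<<7 -> acc=10272 shift=14
  byte[3]=0x10 cont=0 payload=0x10=16: acc |= 16<<14 -> acc=272416 shift=21 [end]
Varint 2: bytes[1:4] = A0 D0 10 -> value 272416 (3 byte(s))
  byte[4]=0xCA cont=1 payload=0x4A=74: acc |= 74<<0 -> acc=74 shift=7
  byte[5]=0x12 cont=0 payload=0x12=18: acc |= 18<<7 -> acc=2378 shift=14 [end]
Varint 3: bytes[4:6] = CA 12 -> value 2378 (2 byte(s))
  byte[6]=0xE9 cont=1 payload=0x69=105: acc |= 105<<0 -> acc=105 shift=7
  byte[7]=0x76 cont=0 payload=0x76=118: acc |= 118<<7 -> acc=15209 shift=14 [end]
Varint 4: bytes[6:8] = E9 76 -> value 15209 (2 byte(s))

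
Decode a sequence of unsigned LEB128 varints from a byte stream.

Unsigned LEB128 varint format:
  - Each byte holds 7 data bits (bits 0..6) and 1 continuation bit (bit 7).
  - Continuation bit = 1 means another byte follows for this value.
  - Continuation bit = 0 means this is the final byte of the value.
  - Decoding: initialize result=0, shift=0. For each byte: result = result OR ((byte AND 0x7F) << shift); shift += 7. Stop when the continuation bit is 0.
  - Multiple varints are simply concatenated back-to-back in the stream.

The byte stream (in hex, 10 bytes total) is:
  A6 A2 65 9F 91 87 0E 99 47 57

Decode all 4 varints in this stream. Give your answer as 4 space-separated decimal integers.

Answer: 1659174 29477023 9113 87

Derivation:
  byte[0]=0xA6 cont=1 payload=0x26=38: acc |= 38<<0 -> acc=38 shift=7
  byte[1]=0xA2 cont=1 payload=0x22=34: acc |= 34<<7 -> acc=4390 shift=14
  byte[2]=0x65 cont=0 payload=0x65=101: acc |= 101<<14 -> acc=1659174 shift=21 [end]
Varint 1: bytes[0:3] = A6 A2 65 -> value 1659174 (3 byte(s))
  byte[3]=0x9F cont=1 payload=0x1F=31: acc |= 31<<0 -> acc=31 shift=7
  byte[4]=0x91 cont=1 payload=0x11=17: acc |= 17<<7 -> acc=2207 shift=14
  byte[5]=0x87 cont=1 payload=0x07=7: acc |= 7<<14 -> acc=116895 shift=21
  byte[6]=0x0E cont=0 payload=0x0E=14: acc |= 14<<21 -> acc=29477023 shift=28 [end]
Varint 2: bytes[3:7] = 9F 91 87 0E -> value 29477023 (4 byte(s))
  byte[7]=0x99 cont=1 payload=0x19=25: acc |= 25<<0 -> acc=25 shift=7
  byte[8]=0x47 cont=0 payload=0x47=71: acc |= 71<<7 -> acc=9113 shift=14 [end]
Varint 3: bytes[7:9] = 99 47 -> value 9113 (2 byte(s))
  byte[9]=0x57 cont=0 payload=0x57=87: acc |= 87<<0 -> acc=87 shift=7 [end]
Varint 4: bytes[9:10] = 57 -> value 87 (1 byte(s))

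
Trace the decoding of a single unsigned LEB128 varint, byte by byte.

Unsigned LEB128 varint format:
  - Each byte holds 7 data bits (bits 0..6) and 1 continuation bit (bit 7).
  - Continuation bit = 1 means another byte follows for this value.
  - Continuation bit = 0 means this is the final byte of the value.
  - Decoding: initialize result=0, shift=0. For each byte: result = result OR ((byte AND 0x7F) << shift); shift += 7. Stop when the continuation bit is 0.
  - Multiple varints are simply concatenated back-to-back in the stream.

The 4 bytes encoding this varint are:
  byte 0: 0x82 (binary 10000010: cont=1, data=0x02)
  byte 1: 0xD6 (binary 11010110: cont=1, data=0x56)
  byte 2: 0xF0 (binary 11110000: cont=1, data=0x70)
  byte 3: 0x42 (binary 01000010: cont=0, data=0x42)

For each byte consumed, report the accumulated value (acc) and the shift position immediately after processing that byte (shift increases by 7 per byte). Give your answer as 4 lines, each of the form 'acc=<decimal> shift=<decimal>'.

Answer: acc=2 shift=7
acc=11010 shift=14
acc=1846018 shift=21
acc=140258050 shift=28

Derivation:
byte 0=0x82: payload=0x02=2, contrib = 2<<0 = 2; acc -> 2, shift -> 7
byte 1=0xD6: payload=0x56=86, contrib = 86<<7 = 11008; acc -> 11010, shift -> 14
byte 2=0xF0: payload=0x70=112, contrib = 112<<14 = 1835008; acc -> 1846018, shift -> 21
byte 3=0x42: payload=0x42=66, contrib = 66<<21 = 138412032; acc -> 140258050, shift -> 28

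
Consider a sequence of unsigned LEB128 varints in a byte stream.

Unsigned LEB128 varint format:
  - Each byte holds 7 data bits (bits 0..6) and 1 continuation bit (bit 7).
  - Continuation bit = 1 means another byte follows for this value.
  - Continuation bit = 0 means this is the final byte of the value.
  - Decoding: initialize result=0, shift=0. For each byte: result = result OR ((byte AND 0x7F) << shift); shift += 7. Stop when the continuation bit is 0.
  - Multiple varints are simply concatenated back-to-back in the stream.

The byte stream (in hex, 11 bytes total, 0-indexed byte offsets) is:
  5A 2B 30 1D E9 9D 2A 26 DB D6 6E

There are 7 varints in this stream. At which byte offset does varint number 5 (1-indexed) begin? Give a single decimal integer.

  byte[0]=0x5A cont=0 payload=0x5A=90: acc |= 90<<0 -> acc=90 shift=7 [end]
Varint 1: bytes[0:1] = 5A -> value 90 (1 byte(s))
  byte[1]=0x2B cont=0 payload=0x2B=43: acc |= 43<<0 -> acc=43 shift=7 [end]
Varint 2: bytes[1:2] = 2B -> value 43 (1 byte(s))
  byte[2]=0x30 cont=0 payload=0x30=48: acc |= 48<<0 -> acc=48 shift=7 [end]
Varint 3: bytes[2:3] = 30 -> value 48 (1 byte(s))
  byte[3]=0x1D cont=0 payload=0x1D=29: acc |= 29<<0 -> acc=29 shift=7 [end]
Varint 4: bytes[3:4] = 1D -> value 29 (1 byte(s))
  byte[4]=0xE9 cont=1 payload=0x69=105: acc |= 105<<0 -> acc=105 shift=7
  byte[5]=0x9D cont=1 payload=0x1D=29: acc |= 29<<7 -> acc=3817 shift=14
  byte[6]=0x2A cont=0 payload=0x2A=42: acc |= 42<<14 -> acc=691945 shift=21 [end]
Varint 5: bytes[4:7] = E9 9D 2A -> value 691945 (3 byte(s))
  byte[7]=0x26 cont=0 payload=0x26=38: acc |= 38<<0 -> acc=38 shift=7 [end]
Varint 6: bytes[7:8] = 26 -> value 38 (1 byte(s))
  byte[8]=0xDB cont=1 payload=0x5B=91: acc |= 91<<0 -> acc=91 shift=7
  byte[9]=0xD6 cont=1 payload=0x56=86: acc |= 86<<7 -> acc=11099 shift=14
  byte[10]=0x6E cont=0 payload=0x6E=110: acc |= 110<<14 -> acc=1813339 shift=21 [end]
Varint 7: bytes[8:11] = DB D6 6E -> value 1813339 (3 byte(s))

Answer: 4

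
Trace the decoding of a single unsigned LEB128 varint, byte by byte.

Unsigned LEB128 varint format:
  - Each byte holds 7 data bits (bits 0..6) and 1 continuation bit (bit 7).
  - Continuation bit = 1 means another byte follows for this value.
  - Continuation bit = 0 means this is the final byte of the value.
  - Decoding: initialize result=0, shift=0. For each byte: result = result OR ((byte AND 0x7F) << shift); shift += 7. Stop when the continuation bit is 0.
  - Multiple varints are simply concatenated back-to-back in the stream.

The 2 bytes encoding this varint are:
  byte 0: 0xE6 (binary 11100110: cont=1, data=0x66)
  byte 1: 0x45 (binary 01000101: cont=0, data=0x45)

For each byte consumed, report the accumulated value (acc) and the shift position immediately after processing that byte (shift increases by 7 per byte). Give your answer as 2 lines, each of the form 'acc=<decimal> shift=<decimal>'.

Answer: acc=102 shift=7
acc=8934 shift=14

Derivation:
byte 0=0xE6: payload=0x66=102, contrib = 102<<0 = 102; acc -> 102, shift -> 7
byte 1=0x45: payload=0x45=69, contrib = 69<<7 = 8832; acc -> 8934, shift -> 14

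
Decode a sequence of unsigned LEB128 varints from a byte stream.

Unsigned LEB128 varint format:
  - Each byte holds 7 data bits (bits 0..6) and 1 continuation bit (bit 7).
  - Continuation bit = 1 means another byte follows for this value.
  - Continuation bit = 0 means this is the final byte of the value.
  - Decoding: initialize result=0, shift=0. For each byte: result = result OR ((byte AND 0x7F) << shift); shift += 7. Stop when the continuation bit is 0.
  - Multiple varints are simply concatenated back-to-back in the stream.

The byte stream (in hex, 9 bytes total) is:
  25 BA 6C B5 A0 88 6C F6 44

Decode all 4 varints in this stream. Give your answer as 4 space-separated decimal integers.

  byte[0]=0x25 cont=0 payload=0x25=37: acc |= 37<<0 -> acc=37 shift=7 [end]
Varint 1: bytes[0:1] = 25 -> value 37 (1 byte(s))
  byte[1]=0xBA cont=1 payload=0x3A=58: acc |= 58<<0 -> acc=58 shift=7
  byte[2]=0x6C cont=0 payload=0x6C=108: acc |= 108<<7 -> acc=13882 shift=14 [end]
Varint 2: bytes[1:3] = BA 6C -> value 13882 (2 byte(s))
  byte[3]=0xB5 cont=1 payload=0x35=53: acc |= 53<<0 -> acc=53 shift=7
  byte[4]=0xA0 cont=1 payload=0x20=32: acc |= 32<<7 -> acc=4149 shift=14
  byte[5]=0x88 cont=1 payload=0x08=8: acc |= 8<<14 -> acc=135221 shift=21
  byte[6]=0x6C cont=0 payload=0x6C=108: acc |= 108<<21 -> acc=226627637 shift=28 [end]
Varint 3: bytes[3:7] = B5 A0 88 6C -> value 226627637 (4 byte(s))
  byte[7]=0xF6 cont=1 payload=0x76=118: acc |= 118<<0 -> acc=118 shift=7
  byte[8]=0x44 cont=0 payload=0x44=68: acc |= 68<<7 -> acc=8822 shift=14 [end]
Varint 4: bytes[7:9] = F6 44 -> value 8822 (2 byte(s))

Answer: 37 13882 226627637 8822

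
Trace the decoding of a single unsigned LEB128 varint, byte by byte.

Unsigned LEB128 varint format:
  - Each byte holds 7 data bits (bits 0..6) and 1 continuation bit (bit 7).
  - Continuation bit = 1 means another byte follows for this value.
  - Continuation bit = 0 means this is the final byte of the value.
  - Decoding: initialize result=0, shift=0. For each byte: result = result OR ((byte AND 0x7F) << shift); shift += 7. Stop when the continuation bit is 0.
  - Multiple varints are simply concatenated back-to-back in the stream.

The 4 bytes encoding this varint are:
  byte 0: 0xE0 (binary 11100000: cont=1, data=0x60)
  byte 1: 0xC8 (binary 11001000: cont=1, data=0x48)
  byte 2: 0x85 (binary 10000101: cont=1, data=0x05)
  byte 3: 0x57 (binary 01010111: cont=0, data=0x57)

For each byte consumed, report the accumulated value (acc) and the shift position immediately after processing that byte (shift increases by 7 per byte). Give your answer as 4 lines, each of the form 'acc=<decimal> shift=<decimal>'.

byte 0=0xE0: payload=0x60=96, contrib = 96<<0 = 96; acc -> 96, shift -> 7
byte 1=0xC8: payload=0x48=72, contrib = 72<<7 = 9216; acc -> 9312, shift -> 14
byte 2=0x85: payload=0x05=5, contrib = 5<<14 = 81920; acc -> 91232, shift -> 21
byte 3=0x57: payload=0x57=87, contrib = 87<<21 = 182452224; acc -> 182543456, shift -> 28

Answer: acc=96 shift=7
acc=9312 shift=14
acc=91232 shift=21
acc=182543456 shift=28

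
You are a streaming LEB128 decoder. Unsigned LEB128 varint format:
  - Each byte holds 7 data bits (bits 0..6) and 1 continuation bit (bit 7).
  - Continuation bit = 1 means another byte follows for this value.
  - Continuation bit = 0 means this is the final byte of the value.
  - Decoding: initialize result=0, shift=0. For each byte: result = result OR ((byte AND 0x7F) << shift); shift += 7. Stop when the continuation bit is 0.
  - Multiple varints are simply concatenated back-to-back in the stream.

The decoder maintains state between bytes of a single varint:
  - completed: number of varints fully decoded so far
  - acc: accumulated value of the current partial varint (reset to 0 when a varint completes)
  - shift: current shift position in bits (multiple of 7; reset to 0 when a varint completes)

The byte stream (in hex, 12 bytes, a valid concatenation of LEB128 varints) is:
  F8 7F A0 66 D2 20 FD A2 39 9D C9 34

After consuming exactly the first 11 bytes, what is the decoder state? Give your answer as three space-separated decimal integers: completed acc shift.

Answer: 4 9373 14

Derivation:
byte[0]=0xF8 cont=1 payload=0x78: acc |= 120<<0 -> completed=0 acc=120 shift=7
byte[1]=0x7F cont=0 payload=0x7F: varint #1 complete (value=16376); reset -> completed=1 acc=0 shift=0
byte[2]=0xA0 cont=1 payload=0x20: acc |= 32<<0 -> completed=1 acc=32 shift=7
byte[3]=0x66 cont=0 payload=0x66: varint #2 complete (value=13088); reset -> completed=2 acc=0 shift=0
byte[4]=0xD2 cont=1 payload=0x52: acc |= 82<<0 -> completed=2 acc=82 shift=7
byte[5]=0x20 cont=0 payload=0x20: varint #3 complete (value=4178); reset -> completed=3 acc=0 shift=0
byte[6]=0xFD cont=1 payload=0x7D: acc |= 125<<0 -> completed=3 acc=125 shift=7
byte[7]=0xA2 cont=1 payload=0x22: acc |= 34<<7 -> completed=3 acc=4477 shift=14
byte[8]=0x39 cont=0 payload=0x39: varint #4 complete (value=938365); reset -> completed=4 acc=0 shift=0
byte[9]=0x9D cont=1 payload=0x1D: acc |= 29<<0 -> completed=4 acc=29 shift=7
byte[10]=0xC9 cont=1 payload=0x49: acc |= 73<<7 -> completed=4 acc=9373 shift=14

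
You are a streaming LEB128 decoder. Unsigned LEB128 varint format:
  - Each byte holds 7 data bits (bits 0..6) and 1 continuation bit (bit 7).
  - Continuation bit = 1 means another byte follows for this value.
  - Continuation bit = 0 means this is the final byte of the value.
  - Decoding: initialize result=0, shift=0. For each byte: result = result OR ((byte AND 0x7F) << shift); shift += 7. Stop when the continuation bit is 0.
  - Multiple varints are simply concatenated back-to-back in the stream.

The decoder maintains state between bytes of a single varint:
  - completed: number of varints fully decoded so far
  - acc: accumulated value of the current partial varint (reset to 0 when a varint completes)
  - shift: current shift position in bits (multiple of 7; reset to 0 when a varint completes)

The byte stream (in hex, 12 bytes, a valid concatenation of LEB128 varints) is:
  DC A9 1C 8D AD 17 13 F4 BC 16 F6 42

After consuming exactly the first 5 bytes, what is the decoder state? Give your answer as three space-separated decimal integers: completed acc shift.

Answer: 1 5773 14

Derivation:
byte[0]=0xDC cont=1 payload=0x5C: acc |= 92<<0 -> completed=0 acc=92 shift=7
byte[1]=0xA9 cont=1 payload=0x29: acc |= 41<<7 -> completed=0 acc=5340 shift=14
byte[2]=0x1C cont=0 payload=0x1C: varint #1 complete (value=464092); reset -> completed=1 acc=0 shift=0
byte[3]=0x8D cont=1 payload=0x0D: acc |= 13<<0 -> completed=1 acc=13 shift=7
byte[4]=0xAD cont=1 payload=0x2D: acc |= 45<<7 -> completed=1 acc=5773 shift=14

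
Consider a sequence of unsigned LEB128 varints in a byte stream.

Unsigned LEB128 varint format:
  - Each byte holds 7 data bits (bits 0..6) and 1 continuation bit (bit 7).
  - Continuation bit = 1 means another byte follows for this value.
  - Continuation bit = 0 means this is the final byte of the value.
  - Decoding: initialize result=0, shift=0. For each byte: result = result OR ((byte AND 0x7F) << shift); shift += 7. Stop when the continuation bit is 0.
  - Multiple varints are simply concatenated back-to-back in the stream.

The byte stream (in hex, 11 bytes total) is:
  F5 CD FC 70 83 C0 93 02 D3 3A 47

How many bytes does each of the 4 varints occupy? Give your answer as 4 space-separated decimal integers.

Answer: 4 4 2 1

Derivation:
  byte[0]=0xF5 cont=1 payload=0x75=117: acc |= 117<<0 -> acc=117 shift=7
  byte[1]=0xCD cont=1 payload=0x4D=77: acc |= 77<<7 -> acc=9973 shift=14
  byte[2]=0xFC cont=1 payload=0x7C=124: acc |= 124<<14 -> acc=2041589 shift=21
  byte[3]=0x70 cont=0 payload=0x70=112: acc |= 112<<21 -> acc=236922613 shift=28 [end]
Varint 1: bytes[0:4] = F5 CD FC 70 -> value 236922613 (4 byte(s))
  byte[4]=0x83 cont=1 payload=0x03=3: acc |= 3<<0 -> acc=3 shift=7
  byte[5]=0xC0 cont=1 payload=0x40=64: acc |= 64<<7 -> acc=8195 shift=14
  byte[6]=0x93 cont=1 payload=0x13=19: acc |= 19<<14 -> acc=319491 shift=21
  byte[7]=0x02 cont=0 payload=0x02=2: acc |= 2<<21 -> acc=4513795 shift=28 [end]
Varint 2: bytes[4:8] = 83 C0 93 02 -> value 4513795 (4 byte(s))
  byte[8]=0xD3 cont=1 payload=0x53=83: acc |= 83<<0 -> acc=83 shift=7
  byte[9]=0x3A cont=0 payload=0x3A=58: acc |= 58<<7 -> acc=7507 shift=14 [end]
Varint 3: bytes[8:10] = D3 3A -> value 7507 (2 byte(s))
  byte[10]=0x47 cont=0 payload=0x47=71: acc |= 71<<0 -> acc=71 shift=7 [end]
Varint 4: bytes[10:11] = 47 -> value 71 (1 byte(s))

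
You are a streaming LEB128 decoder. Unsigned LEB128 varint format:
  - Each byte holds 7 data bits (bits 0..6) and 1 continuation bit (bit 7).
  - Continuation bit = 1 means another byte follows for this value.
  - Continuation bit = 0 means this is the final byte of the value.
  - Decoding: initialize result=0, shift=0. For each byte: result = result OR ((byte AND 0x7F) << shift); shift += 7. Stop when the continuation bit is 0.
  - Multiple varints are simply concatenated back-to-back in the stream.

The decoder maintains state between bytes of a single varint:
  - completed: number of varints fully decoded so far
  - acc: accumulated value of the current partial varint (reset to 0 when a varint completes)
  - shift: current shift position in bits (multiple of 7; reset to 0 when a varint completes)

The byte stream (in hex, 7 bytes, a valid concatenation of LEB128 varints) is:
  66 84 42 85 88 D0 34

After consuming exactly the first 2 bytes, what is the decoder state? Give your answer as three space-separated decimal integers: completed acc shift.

Answer: 1 4 7

Derivation:
byte[0]=0x66 cont=0 payload=0x66: varint #1 complete (value=102); reset -> completed=1 acc=0 shift=0
byte[1]=0x84 cont=1 payload=0x04: acc |= 4<<0 -> completed=1 acc=4 shift=7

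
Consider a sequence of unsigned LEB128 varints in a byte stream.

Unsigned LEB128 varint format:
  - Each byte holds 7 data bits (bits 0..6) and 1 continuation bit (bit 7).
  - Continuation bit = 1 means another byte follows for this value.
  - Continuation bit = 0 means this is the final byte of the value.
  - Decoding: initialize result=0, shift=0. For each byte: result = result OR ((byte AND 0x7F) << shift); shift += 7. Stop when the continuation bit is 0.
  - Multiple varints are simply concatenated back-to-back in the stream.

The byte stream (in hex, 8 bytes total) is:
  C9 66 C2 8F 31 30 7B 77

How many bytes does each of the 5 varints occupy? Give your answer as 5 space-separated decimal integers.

Answer: 2 3 1 1 1

Derivation:
  byte[0]=0xC9 cont=1 payload=0x49=73: acc |= 73<<0 -> acc=73 shift=7
  byte[1]=0x66 cont=0 payload=0x66=102: acc |= 102<<7 -> acc=13129 shift=14 [end]
Varint 1: bytes[0:2] = C9 66 -> value 13129 (2 byte(s))
  byte[2]=0xC2 cont=1 payload=0x42=66: acc |= 66<<0 -> acc=66 shift=7
  byte[3]=0x8F cont=1 payload=0x0F=15: acc |= 15<<7 -> acc=1986 shift=14
  byte[4]=0x31 cont=0 payload=0x31=49: acc |= 49<<14 -> acc=804802 shift=21 [end]
Varint 2: bytes[2:5] = C2 8F 31 -> value 804802 (3 byte(s))
  byte[5]=0x30 cont=0 payload=0x30=48: acc |= 48<<0 -> acc=48 shift=7 [end]
Varint 3: bytes[5:6] = 30 -> value 48 (1 byte(s))
  byte[6]=0x7B cont=0 payload=0x7B=123: acc |= 123<<0 -> acc=123 shift=7 [end]
Varint 4: bytes[6:7] = 7B -> value 123 (1 byte(s))
  byte[7]=0x77 cont=0 payload=0x77=119: acc |= 119<<0 -> acc=119 shift=7 [end]
Varint 5: bytes[7:8] = 77 -> value 119 (1 byte(s))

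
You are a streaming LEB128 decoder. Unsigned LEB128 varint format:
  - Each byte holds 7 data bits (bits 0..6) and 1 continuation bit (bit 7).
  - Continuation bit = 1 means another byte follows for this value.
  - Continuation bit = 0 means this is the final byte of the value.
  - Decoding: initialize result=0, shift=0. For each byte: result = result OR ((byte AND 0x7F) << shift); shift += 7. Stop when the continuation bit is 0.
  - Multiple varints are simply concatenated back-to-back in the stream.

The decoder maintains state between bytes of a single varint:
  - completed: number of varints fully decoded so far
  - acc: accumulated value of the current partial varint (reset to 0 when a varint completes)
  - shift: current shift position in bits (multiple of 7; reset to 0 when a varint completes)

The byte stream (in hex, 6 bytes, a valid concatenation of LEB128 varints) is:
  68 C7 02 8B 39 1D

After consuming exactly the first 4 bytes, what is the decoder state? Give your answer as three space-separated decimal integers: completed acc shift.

Answer: 2 11 7

Derivation:
byte[0]=0x68 cont=0 payload=0x68: varint #1 complete (value=104); reset -> completed=1 acc=0 shift=0
byte[1]=0xC7 cont=1 payload=0x47: acc |= 71<<0 -> completed=1 acc=71 shift=7
byte[2]=0x02 cont=0 payload=0x02: varint #2 complete (value=327); reset -> completed=2 acc=0 shift=0
byte[3]=0x8B cont=1 payload=0x0B: acc |= 11<<0 -> completed=2 acc=11 shift=7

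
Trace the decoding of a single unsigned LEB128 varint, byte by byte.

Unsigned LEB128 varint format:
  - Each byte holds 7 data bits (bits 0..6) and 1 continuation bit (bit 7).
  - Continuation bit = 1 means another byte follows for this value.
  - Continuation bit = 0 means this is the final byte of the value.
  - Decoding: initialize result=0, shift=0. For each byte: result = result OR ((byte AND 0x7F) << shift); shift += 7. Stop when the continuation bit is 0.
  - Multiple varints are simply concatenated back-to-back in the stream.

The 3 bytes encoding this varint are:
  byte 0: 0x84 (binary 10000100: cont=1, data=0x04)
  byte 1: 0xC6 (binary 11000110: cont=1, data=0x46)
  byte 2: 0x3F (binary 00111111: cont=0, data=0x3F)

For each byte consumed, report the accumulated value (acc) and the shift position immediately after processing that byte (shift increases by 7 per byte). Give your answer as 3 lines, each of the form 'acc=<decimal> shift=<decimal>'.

byte 0=0x84: payload=0x04=4, contrib = 4<<0 = 4; acc -> 4, shift -> 7
byte 1=0xC6: payload=0x46=70, contrib = 70<<7 = 8960; acc -> 8964, shift -> 14
byte 2=0x3F: payload=0x3F=63, contrib = 63<<14 = 1032192; acc -> 1041156, shift -> 21

Answer: acc=4 shift=7
acc=8964 shift=14
acc=1041156 shift=21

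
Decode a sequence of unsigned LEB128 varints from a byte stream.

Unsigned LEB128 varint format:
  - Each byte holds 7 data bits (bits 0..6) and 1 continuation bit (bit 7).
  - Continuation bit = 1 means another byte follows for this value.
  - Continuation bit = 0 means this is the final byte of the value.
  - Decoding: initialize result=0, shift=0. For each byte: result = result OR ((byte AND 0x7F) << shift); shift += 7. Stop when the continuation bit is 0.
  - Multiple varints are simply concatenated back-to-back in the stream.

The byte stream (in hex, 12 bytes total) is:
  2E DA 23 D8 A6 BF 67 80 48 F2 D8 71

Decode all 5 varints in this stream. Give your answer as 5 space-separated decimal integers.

Answer: 46 4570 217043800 9216 1862770

Derivation:
  byte[0]=0x2E cont=0 payload=0x2E=46: acc |= 46<<0 -> acc=46 shift=7 [end]
Varint 1: bytes[0:1] = 2E -> value 46 (1 byte(s))
  byte[1]=0xDA cont=1 payload=0x5A=90: acc |= 90<<0 -> acc=90 shift=7
  byte[2]=0x23 cont=0 payload=0x23=35: acc |= 35<<7 -> acc=4570 shift=14 [end]
Varint 2: bytes[1:3] = DA 23 -> value 4570 (2 byte(s))
  byte[3]=0xD8 cont=1 payload=0x58=88: acc |= 88<<0 -> acc=88 shift=7
  byte[4]=0xA6 cont=1 payload=0x26=38: acc |= 38<<7 -> acc=4952 shift=14
  byte[5]=0xBF cont=1 payload=0x3F=63: acc |= 63<<14 -> acc=1037144 shift=21
  byte[6]=0x67 cont=0 payload=0x67=103: acc |= 103<<21 -> acc=217043800 shift=28 [end]
Varint 3: bytes[3:7] = D8 A6 BF 67 -> value 217043800 (4 byte(s))
  byte[7]=0x80 cont=1 payload=0x00=0: acc |= 0<<0 -> acc=0 shift=7
  byte[8]=0x48 cont=0 payload=0x48=72: acc |= 72<<7 -> acc=9216 shift=14 [end]
Varint 4: bytes[7:9] = 80 48 -> value 9216 (2 byte(s))
  byte[9]=0xF2 cont=1 payload=0x72=114: acc |= 114<<0 -> acc=114 shift=7
  byte[10]=0xD8 cont=1 payload=0x58=88: acc |= 88<<7 -> acc=11378 shift=14
  byte[11]=0x71 cont=0 payload=0x71=113: acc |= 113<<14 -> acc=1862770 shift=21 [end]
Varint 5: bytes[9:12] = F2 D8 71 -> value 1862770 (3 byte(s))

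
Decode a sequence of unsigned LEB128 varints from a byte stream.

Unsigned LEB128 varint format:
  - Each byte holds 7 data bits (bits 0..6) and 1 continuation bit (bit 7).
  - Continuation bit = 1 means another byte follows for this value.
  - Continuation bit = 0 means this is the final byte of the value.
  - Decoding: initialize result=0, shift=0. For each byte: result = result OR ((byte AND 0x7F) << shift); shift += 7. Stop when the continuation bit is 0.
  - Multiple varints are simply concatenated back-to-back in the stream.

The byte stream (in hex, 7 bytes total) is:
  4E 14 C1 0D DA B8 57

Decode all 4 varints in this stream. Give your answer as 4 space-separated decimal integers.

Answer: 78 20 1729 1432666

Derivation:
  byte[0]=0x4E cont=0 payload=0x4E=78: acc |= 78<<0 -> acc=78 shift=7 [end]
Varint 1: bytes[0:1] = 4E -> value 78 (1 byte(s))
  byte[1]=0x14 cont=0 payload=0x14=20: acc |= 20<<0 -> acc=20 shift=7 [end]
Varint 2: bytes[1:2] = 14 -> value 20 (1 byte(s))
  byte[2]=0xC1 cont=1 payload=0x41=65: acc |= 65<<0 -> acc=65 shift=7
  byte[3]=0x0D cont=0 payload=0x0D=13: acc |= 13<<7 -> acc=1729 shift=14 [end]
Varint 3: bytes[2:4] = C1 0D -> value 1729 (2 byte(s))
  byte[4]=0xDA cont=1 payload=0x5A=90: acc |= 90<<0 -> acc=90 shift=7
  byte[5]=0xB8 cont=1 payload=0x38=56: acc |= 56<<7 -> acc=7258 shift=14
  byte[6]=0x57 cont=0 payload=0x57=87: acc |= 87<<14 -> acc=1432666 shift=21 [end]
Varint 4: bytes[4:7] = DA B8 57 -> value 1432666 (3 byte(s))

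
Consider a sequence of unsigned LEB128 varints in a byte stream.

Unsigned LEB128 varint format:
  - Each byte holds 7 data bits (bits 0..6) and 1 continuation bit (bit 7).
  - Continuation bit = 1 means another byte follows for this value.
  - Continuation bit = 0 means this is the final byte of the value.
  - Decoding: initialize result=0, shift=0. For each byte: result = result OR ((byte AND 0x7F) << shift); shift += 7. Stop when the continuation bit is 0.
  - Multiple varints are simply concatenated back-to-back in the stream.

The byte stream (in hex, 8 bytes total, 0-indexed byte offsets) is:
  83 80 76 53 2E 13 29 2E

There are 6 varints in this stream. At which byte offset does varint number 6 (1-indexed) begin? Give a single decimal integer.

Answer: 7

Derivation:
  byte[0]=0x83 cont=1 payload=0x03=3: acc |= 3<<0 -> acc=3 shift=7
  byte[1]=0x80 cont=1 payload=0x00=0: acc |= 0<<7 -> acc=3 shift=14
  byte[2]=0x76 cont=0 payload=0x76=118: acc |= 118<<14 -> acc=1933315 shift=21 [end]
Varint 1: bytes[0:3] = 83 80 76 -> value 1933315 (3 byte(s))
  byte[3]=0x53 cont=0 payload=0x53=83: acc |= 83<<0 -> acc=83 shift=7 [end]
Varint 2: bytes[3:4] = 53 -> value 83 (1 byte(s))
  byte[4]=0x2E cont=0 payload=0x2E=46: acc |= 46<<0 -> acc=46 shift=7 [end]
Varint 3: bytes[4:5] = 2E -> value 46 (1 byte(s))
  byte[5]=0x13 cont=0 payload=0x13=19: acc |= 19<<0 -> acc=19 shift=7 [end]
Varint 4: bytes[5:6] = 13 -> value 19 (1 byte(s))
  byte[6]=0x29 cont=0 payload=0x29=41: acc |= 41<<0 -> acc=41 shift=7 [end]
Varint 5: bytes[6:7] = 29 -> value 41 (1 byte(s))
  byte[7]=0x2E cont=0 payload=0x2E=46: acc |= 46<<0 -> acc=46 shift=7 [end]
Varint 6: bytes[7:8] = 2E -> value 46 (1 byte(s))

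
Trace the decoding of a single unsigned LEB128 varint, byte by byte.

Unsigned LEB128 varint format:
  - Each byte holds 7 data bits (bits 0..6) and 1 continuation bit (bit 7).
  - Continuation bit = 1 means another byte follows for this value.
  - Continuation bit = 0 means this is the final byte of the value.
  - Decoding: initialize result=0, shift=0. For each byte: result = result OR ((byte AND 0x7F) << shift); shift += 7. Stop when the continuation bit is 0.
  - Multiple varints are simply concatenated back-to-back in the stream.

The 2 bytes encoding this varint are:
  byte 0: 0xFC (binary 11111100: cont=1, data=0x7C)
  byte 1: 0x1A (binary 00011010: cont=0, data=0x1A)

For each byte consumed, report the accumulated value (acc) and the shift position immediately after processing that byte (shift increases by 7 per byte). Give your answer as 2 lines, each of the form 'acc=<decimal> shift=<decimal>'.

Answer: acc=124 shift=7
acc=3452 shift=14

Derivation:
byte 0=0xFC: payload=0x7C=124, contrib = 124<<0 = 124; acc -> 124, shift -> 7
byte 1=0x1A: payload=0x1A=26, contrib = 26<<7 = 3328; acc -> 3452, shift -> 14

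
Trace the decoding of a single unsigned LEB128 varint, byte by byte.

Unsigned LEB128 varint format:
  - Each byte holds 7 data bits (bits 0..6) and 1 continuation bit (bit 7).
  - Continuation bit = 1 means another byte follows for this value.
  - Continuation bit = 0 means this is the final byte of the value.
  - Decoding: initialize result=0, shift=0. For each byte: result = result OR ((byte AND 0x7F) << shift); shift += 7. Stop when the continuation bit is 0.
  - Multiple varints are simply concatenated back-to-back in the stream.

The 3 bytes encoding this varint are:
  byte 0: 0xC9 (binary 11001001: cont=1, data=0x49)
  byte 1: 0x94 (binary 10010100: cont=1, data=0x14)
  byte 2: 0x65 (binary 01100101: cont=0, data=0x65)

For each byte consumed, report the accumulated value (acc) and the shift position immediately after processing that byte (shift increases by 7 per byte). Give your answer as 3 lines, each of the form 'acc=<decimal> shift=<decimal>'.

Answer: acc=73 shift=7
acc=2633 shift=14
acc=1657417 shift=21

Derivation:
byte 0=0xC9: payload=0x49=73, contrib = 73<<0 = 73; acc -> 73, shift -> 7
byte 1=0x94: payload=0x14=20, contrib = 20<<7 = 2560; acc -> 2633, shift -> 14
byte 2=0x65: payload=0x65=101, contrib = 101<<14 = 1654784; acc -> 1657417, shift -> 21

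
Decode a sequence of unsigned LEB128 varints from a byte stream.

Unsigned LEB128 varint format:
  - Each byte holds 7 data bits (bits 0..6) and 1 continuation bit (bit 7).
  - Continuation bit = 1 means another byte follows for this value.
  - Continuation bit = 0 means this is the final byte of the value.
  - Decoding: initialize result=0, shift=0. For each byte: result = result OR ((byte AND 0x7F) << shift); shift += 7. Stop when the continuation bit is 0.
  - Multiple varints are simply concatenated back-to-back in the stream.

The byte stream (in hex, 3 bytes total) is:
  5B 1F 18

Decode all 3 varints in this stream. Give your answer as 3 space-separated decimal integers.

  byte[0]=0x5B cont=0 payload=0x5B=91: acc |= 91<<0 -> acc=91 shift=7 [end]
Varint 1: bytes[0:1] = 5B -> value 91 (1 byte(s))
  byte[1]=0x1F cont=0 payload=0x1F=31: acc |= 31<<0 -> acc=31 shift=7 [end]
Varint 2: bytes[1:2] = 1F -> value 31 (1 byte(s))
  byte[2]=0x18 cont=0 payload=0x18=24: acc |= 24<<0 -> acc=24 shift=7 [end]
Varint 3: bytes[2:3] = 18 -> value 24 (1 byte(s))

Answer: 91 31 24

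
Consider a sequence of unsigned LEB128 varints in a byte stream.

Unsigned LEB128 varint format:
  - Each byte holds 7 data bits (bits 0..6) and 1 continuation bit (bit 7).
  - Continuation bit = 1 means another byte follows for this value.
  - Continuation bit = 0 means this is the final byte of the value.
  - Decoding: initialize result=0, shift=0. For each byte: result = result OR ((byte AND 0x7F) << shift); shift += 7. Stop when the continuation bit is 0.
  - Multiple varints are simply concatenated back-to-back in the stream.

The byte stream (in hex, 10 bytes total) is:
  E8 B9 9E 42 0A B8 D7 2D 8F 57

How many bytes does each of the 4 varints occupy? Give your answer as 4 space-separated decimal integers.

Answer: 4 1 3 2

Derivation:
  byte[0]=0xE8 cont=1 payload=0x68=104: acc |= 104<<0 -> acc=104 shift=7
  byte[1]=0xB9 cont=1 payload=0x39=57: acc |= 57<<7 -> acc=7400 shift=14
  byte[2]=0x9E cont=1 payload=0x1E=30: acc |= 30<<14 -> acc=498920 shift=21
  byte[3]=0x42 cont=0 payload=0x42=66: acc |= 66<<21 -> acc=138910952 shift=28 [end]
Varint 1: bytes[0:4] = E8 B9 9E 42 -> value 138910952 (4 byte(s))
  byte[4]=0x0A cont=0 payload=0x0A=10: acc |= 10<<0 -> acc=10 shift=7 [end]
Varint 2: bytes[4:5] = 0A -> value 10 (1 byte(s))
  byte[5]=0xB8 cont=1 payload=0x38=56: acc |= 56<<0 -> acc=56 shift=7
  byte[6]=0xD7 cont=1 payload=0x57=87: acc |= 87<<7 -> acc=11192 shift=14
  byte[7]=0x2D cont=0 payload=0x2D=45: acc |= 45<<14 -> acc=748472 shift=21 [end]
Varint 3: bytes[5:8] = B8 D7 2D -> value 748472 (3 byte(s))
  byte[8]=0x8F cont=1 payload=0x0F=15: acc |= 15<<0 -> acc=15 shift=7
  byte[9]=0x57 cont=0 payload=0x57=87: acc |= 87<<7 -> acc=11151 shift=14 [end]
Varint 4: bytes[8:10] = 8F 57 -> value 11151 (2 byte(s))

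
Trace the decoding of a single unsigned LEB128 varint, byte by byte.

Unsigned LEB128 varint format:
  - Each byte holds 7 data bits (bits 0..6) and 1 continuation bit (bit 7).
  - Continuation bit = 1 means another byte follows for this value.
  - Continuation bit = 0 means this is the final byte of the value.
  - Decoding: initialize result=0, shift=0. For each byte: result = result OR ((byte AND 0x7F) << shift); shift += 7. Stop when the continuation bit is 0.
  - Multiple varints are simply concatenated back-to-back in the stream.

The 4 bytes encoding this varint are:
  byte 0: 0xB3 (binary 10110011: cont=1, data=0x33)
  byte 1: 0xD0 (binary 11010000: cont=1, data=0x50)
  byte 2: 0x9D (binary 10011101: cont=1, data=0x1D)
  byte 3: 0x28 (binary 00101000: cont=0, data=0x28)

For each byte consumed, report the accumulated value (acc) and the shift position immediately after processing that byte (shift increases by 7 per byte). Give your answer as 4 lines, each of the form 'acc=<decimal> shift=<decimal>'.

Answer: acc=51 shift=7
acc=10291 shift=14
acc=485427 shift=21
acc=84371507 shift=28

Derivation:
byte 0=0xB3: payload=0x33=51, contrib = 51<<0 = 51; acc -> 51, shift -> 7
byte 1=0xD0: payload=0x50=80, contrib = 80<<7 = 10240; acc -> 10291, shift -> 14
byte 2=0x9D: payload=0x1D=29, contrib = 29<<14 = 475136; acc -> 485427, shift -> 21
byte 3=0x28: payload=0x28=40, contrib = 40<<21 = 83886080; acc -> 84371507, shift -> 28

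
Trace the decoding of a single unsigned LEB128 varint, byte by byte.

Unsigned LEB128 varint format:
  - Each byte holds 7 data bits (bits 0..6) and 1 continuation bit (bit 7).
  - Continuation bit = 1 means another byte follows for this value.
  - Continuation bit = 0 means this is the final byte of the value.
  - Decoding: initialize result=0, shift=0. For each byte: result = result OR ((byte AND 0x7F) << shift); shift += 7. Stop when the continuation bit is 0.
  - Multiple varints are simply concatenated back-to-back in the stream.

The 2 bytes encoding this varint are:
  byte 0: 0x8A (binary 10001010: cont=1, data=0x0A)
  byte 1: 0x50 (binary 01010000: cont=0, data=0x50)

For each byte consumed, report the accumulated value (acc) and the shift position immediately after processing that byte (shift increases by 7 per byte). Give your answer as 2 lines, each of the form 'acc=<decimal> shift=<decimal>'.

byte 0=0x8A: payload=0x0A=10, contrib = 10<<0 = 10; acc -> 10, shift -> 7
byte 1=0x50: payload=0x50=80, contrib = 80<<7 = 10240; acc -> 10250, shift -> 14

Answer: acc=10 shift=7
acc=10250 shift=14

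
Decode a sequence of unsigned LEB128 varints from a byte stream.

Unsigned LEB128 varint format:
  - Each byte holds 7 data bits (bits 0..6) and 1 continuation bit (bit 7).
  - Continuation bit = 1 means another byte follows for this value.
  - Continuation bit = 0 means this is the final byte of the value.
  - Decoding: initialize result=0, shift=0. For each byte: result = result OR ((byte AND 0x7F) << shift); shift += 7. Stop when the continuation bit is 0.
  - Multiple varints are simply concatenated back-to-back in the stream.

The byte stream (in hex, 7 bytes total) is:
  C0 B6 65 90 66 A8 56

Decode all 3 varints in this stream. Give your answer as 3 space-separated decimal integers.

  byte[0]=0xC0 cont=1 payload=0x40=64: acc |= 64<<0 -> acc=64 shift=7
  byte[1]=0xB6 cont=1 payload=0x36=54: acc |= 54<<7 -> acc=6976 shift=14
  byte[2]=0x65 cont=0 payload=0x65=101: acc |= 101<<14 -> acc=1661760 shift=21 [end]
Varint 1: bytes[0:3] = C0 B6 65 -> value 1661760 (3 byte(s))
  byte[3]=0x90 cont=1 payload=0x10=16: acc |= 16<<0 -> acc=16 shift=7
  byte[4]=0x66 cont=0 payload=0x66=102: acc |= 102<<7 -> acc=13072 shift=14 [end]
Varint 2: bytes[3:5] = 90 66 -> value 13072 (2 byte(s))
  byte[5]=0xA8 cont=1 payload=0x28=40: acc |= 40<<0 -> acc=40 shift=7
  byte[6]=0x56 cont=0 payload=0x56=86: acc |= 86<<7 -> acc=11048 shift=14 [end]
Varint 3: bytes[5:7] = A8 56 -> value 11048 (2 byte(s))

Answer: 1661760 13072 11048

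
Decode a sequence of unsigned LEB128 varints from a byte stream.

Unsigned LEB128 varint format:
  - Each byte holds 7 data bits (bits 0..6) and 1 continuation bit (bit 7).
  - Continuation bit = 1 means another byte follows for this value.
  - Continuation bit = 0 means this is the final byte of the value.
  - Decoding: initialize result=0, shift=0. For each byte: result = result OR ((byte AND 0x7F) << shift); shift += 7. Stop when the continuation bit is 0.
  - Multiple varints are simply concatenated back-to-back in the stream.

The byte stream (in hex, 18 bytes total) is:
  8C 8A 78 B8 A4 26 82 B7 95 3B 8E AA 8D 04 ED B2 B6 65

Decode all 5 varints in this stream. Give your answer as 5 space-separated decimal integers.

Answer: 1967372 627256 124083074 8606990 212703597

Derivation:
  byte[0]=0x8C cont=1 payload=0x0C=12: acc |= 12<<0 -> acc=12 shift=7
  byte[1]=0x8A cont=1 payload=0x0A=10: acc |= 10<<7 -> acc=1292 shift=14
  byte[2]=0x78 cont=0 payload=0x78=120: acc |= 120<<14 -> acc=1967372 shift=21 [end]
Varint 1: bytes[0:3] = 8C 8A 78 -> value 1967372 (3 byte(s))
  byte[3]=0xB8 cont=1 payload=0x38=56: acc |= 56<<0 -> acc=56 shift=7
  byte[4]=0xA4 cont=1 payload=0x24=36: acc |= 36<<7 -> acc=4664 shift=14
  byte[5]=0x26 cont=0 payload=0x26=38: acc |= 38<<14 -> acc=627256 shift=21 [end]
Varint 2: bytes[3:6] = B8 A4 26 -> value 627256 (3 byte(s))
  byte[6]=0x82 cont=1 payload=0x02=2: acc |= 2<<0 -> acc=2 shift=7
  byte[7]=0xB7 cont=1 payload=0x37=55: acc |= 55<<7 -> acc=7042 shift=14
  byte[8]=0x95 cont=1 payload=0x15=21: acc |= 21<<14 -> acc=351106 shift=21
  byte[9]=0x3B cont=0 payload=0x3B=59: acc |= 59<<21 -> acc=124083074 shift=28 [end]
Varint 3: bytes[6:10] = 82 B7 95 3B -> value 124083074 (4 byte(s))
  byte[10]=0x8E cont=1 payload=0x0E=14: acc |= 14<<0 -> acc=14 shift=7
  byte[11]=0xAA cont=1 payload=0x2A=42: acc |= 42<<7 -> acc=5390 shift=14
  byte[12]=0x8D cont=1 payload=0x0D=13: acc |= 13<<14 -> acc=218382 shift=21
  byte[13]=0x04 cont=0 payload=0x04=4: acc |= 4<<21 -> acc=8606990 shift=28 [end]
Varint 4: bytes[10:14] = 8E AA 8D 04 -> value 8606990 (4 byte(s))
  byte[14]=0xED cont=1 payload=0x6D=109: acc |= 109<<0 -> acc=109 shift=7
  byte[15]=0xB2 cont=1 payload=0x32=50: acc |= 50<<7 -> acc=6509 shift=14
  byte[16]=0xB6 cont=1 payload=0x36=54: acc |= 54<<14 -> acc=891245 shift=21
  byte[17]=0x65 cont=0 payload=0x65=101: acc |= 101<<21 -> acc=212703597 shift=28 [end]
Varint 5: bytes[14:18] = ED B2 B6 65 -> value 212703597 (4 byte(s))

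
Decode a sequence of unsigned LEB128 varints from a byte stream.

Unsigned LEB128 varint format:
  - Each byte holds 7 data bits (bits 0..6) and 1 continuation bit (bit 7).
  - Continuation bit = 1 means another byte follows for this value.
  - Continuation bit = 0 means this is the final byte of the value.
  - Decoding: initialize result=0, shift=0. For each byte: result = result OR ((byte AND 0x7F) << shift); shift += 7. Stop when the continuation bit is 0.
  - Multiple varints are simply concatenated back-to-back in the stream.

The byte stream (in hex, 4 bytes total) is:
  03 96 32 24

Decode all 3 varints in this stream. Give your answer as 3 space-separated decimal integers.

  byte[0]=0x03 cont=0 payload=0x03=3: acc |= 3<<0 -> acc=3 shift=7 [end]
Varint 1: bytes[0:1] = 03 -> value 3 (1 byte(s))
  byte[1]=0x96 cont=1 payload=0x16=22: acc |= 22<<0 -> acc=22 shift=7
  byte[2]=0x32 cont=0 payload=0x32=50: acc |= 50<<7 -> acc=6422 shift=14 [end]
Varint 2: bytes[1:3] = 96 32 -> value 6422 (2 byte(s))
  byte[3]=0x24 cont=0 payload=0x24=36: acc |= 36<<0 -> acc=36 shift=7 [end]
Varint 3: bytes[3:4] = 24 -> value 36 (1 byte(s))

Answer: 3 6422 36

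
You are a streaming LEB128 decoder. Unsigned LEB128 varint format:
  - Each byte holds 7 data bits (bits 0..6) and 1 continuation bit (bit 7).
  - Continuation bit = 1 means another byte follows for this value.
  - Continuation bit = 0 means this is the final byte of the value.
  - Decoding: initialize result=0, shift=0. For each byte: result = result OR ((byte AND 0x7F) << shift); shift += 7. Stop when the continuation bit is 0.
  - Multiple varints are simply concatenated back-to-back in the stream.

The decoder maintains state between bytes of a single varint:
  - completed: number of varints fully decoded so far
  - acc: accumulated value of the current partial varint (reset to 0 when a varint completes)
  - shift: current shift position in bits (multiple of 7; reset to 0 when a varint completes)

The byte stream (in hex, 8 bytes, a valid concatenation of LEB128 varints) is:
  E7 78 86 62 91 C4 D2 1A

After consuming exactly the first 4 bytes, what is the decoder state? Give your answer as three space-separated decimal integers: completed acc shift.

Answer: 2 0 0

Derivation:
byte[0]=0xE7 cont=1 payload=0x67: acc |= 103<<0 -> completed=0 acc=103 shift=7
byte[1]=0x78 cont=0 payload=0x78: varint #1 complete (value=15463); reset -> completed=1 acc=0 shift=0
byte[2]=0x86 cont=1 payload=0x06: acc |= 6<<0 -> completed=1 acc=6 shift=7
byte[3]=0x62 cont=0 payload=0x62: varint #2 complete (value=12550); reset -> completed=2 acc=0 shift=0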